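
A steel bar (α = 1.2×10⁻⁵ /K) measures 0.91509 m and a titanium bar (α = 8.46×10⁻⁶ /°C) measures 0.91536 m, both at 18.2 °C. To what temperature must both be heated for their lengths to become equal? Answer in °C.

Equal length when α₁L₁ΔT − α₂L₂ΔT = L₂ − L₁ = 2.70×10⁻⁴ m
α₁L₁ = 1.098108×10⁻⁵, α₂L₂ = 7.7439456×10⁻⁶ → Δ(αL) = 3.2371344×10⁻⁶ m/K
ΔT = 2.70×10⁻⁴ / 3.2371344×10⁻⁶ = 83.407 K, so T = 18.2 + 83.407 = 101.607 °C

T = 101.6 °C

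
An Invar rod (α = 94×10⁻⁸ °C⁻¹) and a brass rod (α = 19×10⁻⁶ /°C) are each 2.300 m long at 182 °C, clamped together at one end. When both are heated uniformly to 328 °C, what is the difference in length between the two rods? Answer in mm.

6.06 mm

ΔT = 146 K
Invar: ΔL = 94×10⁻⁸ × 2.300 m × 146 = 3.1565×10⁻⁴ m = 0.31565 mm
brass: ΔL = 19×10⁻⁶ × 2.300 m × 146 = 6.3802×10⁻³ m = 6.3802 mm
difference = 6.3802 − 0.31565 = 6.06455 mm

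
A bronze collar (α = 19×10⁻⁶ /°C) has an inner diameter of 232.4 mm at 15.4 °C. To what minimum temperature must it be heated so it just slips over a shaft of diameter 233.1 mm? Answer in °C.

T = 174 °C

Required Δd = 233.1 − 232.4 = 0.7 mm
Δd = αd₀ΔT ⇒ ΔT = Δd/(αd₀) = 0.7 / (19×10⁻⁶ × 232.4) = 158.53 K
T_min = 15.4 + 158.53 = 173.93 °C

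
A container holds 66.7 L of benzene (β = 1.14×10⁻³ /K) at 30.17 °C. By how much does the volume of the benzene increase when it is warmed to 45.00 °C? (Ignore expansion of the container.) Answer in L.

|ΔT| = |45.00 − 30.17| = 14.83 K
ΔV = βV₀ΔT = (1.14×10⁻³)(66.7)(14.83) = 1.13 L

ΔV = 1.13 L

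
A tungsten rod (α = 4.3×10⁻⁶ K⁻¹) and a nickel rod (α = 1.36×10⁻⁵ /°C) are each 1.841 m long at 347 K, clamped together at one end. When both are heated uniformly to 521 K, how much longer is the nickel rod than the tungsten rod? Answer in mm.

ΔT = 174 K
tungsten: ΔL = 4.3×10⁻⁶ × 1.841 m × 174 = 1.3774×10⁻³ m = 1.3774 mm
nickel: ΔL = 1.36×10⁻⁵ × 1.841 m × 174 = 4.3565×10⁻³ m = 4.3565 mm
difference = 4.3565 − 1.3774 = 2.9791 mm

2.98 mm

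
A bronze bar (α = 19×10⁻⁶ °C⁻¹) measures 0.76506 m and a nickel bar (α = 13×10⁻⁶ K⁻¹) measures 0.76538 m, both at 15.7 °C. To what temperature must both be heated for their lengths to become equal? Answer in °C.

Equal length when α₁L₁ΔT − α₂L₂ΔT = L₂ − L₁ = 3.20×10⁻⁴ m
α₁L₁ = 1.453614×10⁻⁵, α₂L₂ = 9.94994×10⁻⁶ → Δ(αL) = 4.5862×10⁻⁶ m/K
ΔT = 3.20×10⁻⁴ / 4.5862×10⁻⁶ = 69.7745 K, so T = 15.7 + 69.7745 = 85.4745 °C

T = 85.47 °C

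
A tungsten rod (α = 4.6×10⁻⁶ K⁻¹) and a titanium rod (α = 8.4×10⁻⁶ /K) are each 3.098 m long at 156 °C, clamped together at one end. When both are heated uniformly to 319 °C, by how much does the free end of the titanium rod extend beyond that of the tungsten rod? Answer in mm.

ΔT = 163 K
tungsten: ΔL = 4.6×10⁻⁶ × 3.098 m × 163 = 2.3229×10⁻³ m = 2.3229 mm
titanium: ΔL = 8.4×10⁻⁶ × 3.098 m × 163 = 4.2418×10⁻³ m = 4.2418 mm
difference = 4.2418 − 2.3229 = 1.9189 mm

1.92 mm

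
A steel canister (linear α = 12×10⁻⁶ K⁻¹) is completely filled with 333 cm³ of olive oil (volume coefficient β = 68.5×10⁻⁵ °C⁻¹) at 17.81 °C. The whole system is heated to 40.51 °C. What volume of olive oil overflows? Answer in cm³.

4.91 cm³

The canister also expands: β_container ≈ 3α = 3.6×10⁻⁵ /K
Net overflow = V₀(β_liq − 3α_cont)ΔT
β − 3α = 6.85×10⁻⁴ − 3.6×10⁻⁵ = 6.49×10⁻⁴ /K; ΔT = 22.70 K
ΔV = 333 × 6.49×10⁻⁴ × 22.70 = 4.91 cm³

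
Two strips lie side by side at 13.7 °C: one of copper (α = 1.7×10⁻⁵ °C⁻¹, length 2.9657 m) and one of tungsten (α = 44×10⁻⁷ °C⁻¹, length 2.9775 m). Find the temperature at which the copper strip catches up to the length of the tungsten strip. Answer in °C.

T = 329.9 °C

Equal length when α₁L₁ΔT − α₂L₂ΔT = L₂ − L₁ = 1.18×10⁻² m
α₁L₁ = 5.04169×10⁻⁵, α₂L₂ = 1.3101×10⁻⁵ → Δ(αL) = 3.73159×10⁻⁵ m/K
ΔT = 1.18×10⁻² / 3.73159×10⁻⁵ = 316.219 K, so T = 13.7 + 316.219 = 329.919 °C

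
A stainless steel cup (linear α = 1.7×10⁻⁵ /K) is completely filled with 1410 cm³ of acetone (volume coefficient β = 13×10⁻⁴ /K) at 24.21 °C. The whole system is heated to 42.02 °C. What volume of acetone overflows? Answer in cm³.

The cup also expands: β_container ≈ 3α = 5.1×10⁻⁵ /K
Net overflow = V₀(β_liq − 3α_cont)ΔT
β − 3α = 1.30×10⁻³ − 5.1×10⁻⁵ = 1.249×10⁻³ /K; ΔT = 17.81 K
ΔV = 1410 × 1.249×10⁻³ × 17.81 = 31.4 cm³

31.4 cm³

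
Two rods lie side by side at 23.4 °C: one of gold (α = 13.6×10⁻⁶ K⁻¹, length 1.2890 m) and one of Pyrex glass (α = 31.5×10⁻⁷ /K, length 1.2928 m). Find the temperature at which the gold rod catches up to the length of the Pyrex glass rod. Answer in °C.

T = 305.8 °C

Equal length when α₁L₁ΔT − α₂L₂ΔT = L₂ − L₁ = 3.80×10⁻³ m
α₁L₁ = 1.75304×10⁻⁵, α₂L₂ = 4.07232×10⁻⁶ → Δ(αL) = 1.345808×10⁻⁵ m/K
ΔT = 3.80×10⁻³ / 1.345808×10⁻⁵ = 282.358 K, so T = 23.4 + 282.358 = 305.758 °C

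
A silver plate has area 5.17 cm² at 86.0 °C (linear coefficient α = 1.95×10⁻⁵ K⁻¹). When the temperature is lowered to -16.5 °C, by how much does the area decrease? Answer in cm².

Area coefficient ≈ 2α; |ΔT| = 102.5 K
ΔA = 2αA₀ΔT = 2(1.95×10⁻⁵)(5.17)(102.5) = 0.0207 cm²

ΔA = 0.0207 cm²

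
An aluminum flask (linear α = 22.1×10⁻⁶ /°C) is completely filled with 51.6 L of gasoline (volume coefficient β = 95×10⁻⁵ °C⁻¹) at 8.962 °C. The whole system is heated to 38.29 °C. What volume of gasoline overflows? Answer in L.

1.34 L

The flask also expands: β_container ≈ 3α = 6.63×10⁻⁵ /K
Net overflow = V₀(β_liq − 3α_cont)ΔT
β − 3α = 9.50×10⁻⁴ − 6.63×10⁻⁵ = 8.837×10⁻⁴ /K; ΔT = 29.328 K
ΔV = 51.6 × 8.837×10⁻⁴ × 29.328 = 1.34 L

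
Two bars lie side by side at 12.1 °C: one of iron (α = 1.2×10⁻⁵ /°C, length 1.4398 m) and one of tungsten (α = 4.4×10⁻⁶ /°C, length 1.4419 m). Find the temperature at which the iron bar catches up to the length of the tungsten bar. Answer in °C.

T = 204.2 °C

Equal length when α₁L₁ΔT − α₂L₂ΔT = L₂ − L₁ = 2.10×10⁻³ m
α₁L₁ = 1.72776×10⁻⁵, α₂L₂ = 6.34436×10⁻⁶ → Δ(αL) = 1.093324×10⁻⁵ m/K
ΔT = 2.10×10⁻³ / 1.093324×10⁻⁵ = 192.075 K, so T = 12.1 + 192.075 = 204.175 °C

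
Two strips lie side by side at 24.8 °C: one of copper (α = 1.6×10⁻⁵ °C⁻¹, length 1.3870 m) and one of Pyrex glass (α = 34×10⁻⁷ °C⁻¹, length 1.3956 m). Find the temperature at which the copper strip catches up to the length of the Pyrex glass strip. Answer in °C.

T = 517.7 °C

Equal length when α₁L₁ΔT − α₂L₂ΔT = L₂ − L₁ = 8.60×10⁻³ m
α₁L₁ = 2.2192×10⁻⁵, α₂L₂ = 4.74504×10⁻⁶ → Δ(αL) = 1.744696×10⁻⁵ m/K
ΔT = 8.60×10⁻³ / 1.744696×10⁻⁵ = 492.923 K, so T = 24.8 + 492.923 = 517.723 °C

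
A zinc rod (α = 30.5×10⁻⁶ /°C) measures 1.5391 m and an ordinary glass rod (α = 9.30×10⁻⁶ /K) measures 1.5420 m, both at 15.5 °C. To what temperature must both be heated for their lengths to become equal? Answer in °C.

Equal length when α₁L₁ΔT − α₂L₂ΔT = L₂ − L₁ = 2.90×10⁻³ m
α₁L₁ = 4.694255×10⁻⁵, α₂L₂ = 1.43406×10⁻⁵ → Δ(αL) = 3.260195×10⁻⁵ m/K
ΔT = 2.90×10⁻³ / 3.260195×10⁻⁵ = 88.952 K, so T = 15.5 + 88.952 = 104.452 °C

T = 104.5 °C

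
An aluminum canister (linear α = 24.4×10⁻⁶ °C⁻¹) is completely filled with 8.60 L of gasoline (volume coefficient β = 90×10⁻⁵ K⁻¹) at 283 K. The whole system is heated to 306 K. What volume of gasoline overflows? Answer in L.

The canister also expands: β_container ≈ 3α = 7.32×10⁻⁵ /K
Net overflow = V₀(β_liq − 3α_cont)ΔT
β − 3α = 9.00×10⁻⁴ − 7.32×10⁻⁵ = 8.268×10⁻⁴ /K; ΔT = 23 K
ΔV = 8.60 × 8.268×10⁻⁴ × 23 = 0.164 L

0.164 L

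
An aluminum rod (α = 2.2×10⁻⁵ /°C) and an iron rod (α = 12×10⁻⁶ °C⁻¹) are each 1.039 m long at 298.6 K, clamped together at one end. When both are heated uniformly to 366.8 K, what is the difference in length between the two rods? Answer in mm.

0.709 mm

ΔT = 68.2 K
aluminum: ΔL = 2.2×10⁻⁵ × 1.039 m × 68.2 = 1.5589×10⁻³ m = 1.5589 mm
iron: ΔL = 12×10⁻⁶ × 1.039 m × 68.2 = 8.5032×10⁻⁴ m = 0.85032 mm
difference = 1.5589 − 0.85032 = 0.70858 mm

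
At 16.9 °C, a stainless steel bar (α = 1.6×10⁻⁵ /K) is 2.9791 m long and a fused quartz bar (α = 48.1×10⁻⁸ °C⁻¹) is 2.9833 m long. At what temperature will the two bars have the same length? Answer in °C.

Equal length when α₁L₁ΔT − α₂L₂ΔT = L₂ − L₁ = 4.20×10⁻³ m
α₁L₁ = 4.76656×10⁻⁵, α₂L₂ = 1.4349673×10⁻⁶ → Δ(αL) = 4.62306327×10⁻⁵ m/K
ΔT = 4.20×10⁻³ / 4.62306327×10⁻⁵ = 90.849 K, so T = 16.9 + 90.849 = 107.749 °C

T = 107.7 °C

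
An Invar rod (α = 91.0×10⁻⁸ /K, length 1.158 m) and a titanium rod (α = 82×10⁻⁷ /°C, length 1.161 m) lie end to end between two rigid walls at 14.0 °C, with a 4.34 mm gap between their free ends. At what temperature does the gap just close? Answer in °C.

α₁L₁ = 1.05378×10⁻⁶ m/K, α₂L₂ = 9.5202×10⁻⁶ m/K → total 1.057398×10⁻⁵ m/K
ΔT = g/(α₁L₁+α₂L₂) = 4.34×10⁻³ / 1.057398×10⁻⁵ = 410.44 K
T = 14.0 + 410.44 = 424.44 °C

T = 424 °C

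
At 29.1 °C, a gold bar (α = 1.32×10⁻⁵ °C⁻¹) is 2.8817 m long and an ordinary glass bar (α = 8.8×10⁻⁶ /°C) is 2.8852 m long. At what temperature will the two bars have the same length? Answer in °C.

Equal length when α₁L₁ΔT − α₂L₂ΔT = L₂ − L₁ = 3.50×10⁻³ m
α₁L₁ = 3.803844×10⁻⁵, α₂L₂ = 2.538976×10⁻⁵ → Δ(αL) = 1.264868×10⁻⁵ m/K
ΔT = 3.50×10⁻³ / 1.264868×10⁻⁵ = 276.709 K, so T = 29.1 + 276.709 = 305.809 °C

T = 305.8 °C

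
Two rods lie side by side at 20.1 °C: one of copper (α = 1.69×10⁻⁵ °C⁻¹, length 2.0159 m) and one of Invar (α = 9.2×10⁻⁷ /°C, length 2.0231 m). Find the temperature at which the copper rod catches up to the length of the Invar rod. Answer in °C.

Equal length when α₁L₁ΔT − α₂L₂ΔT = L₂ − L₁ = 7.20×10⁻³ m
α₁L₁ = 3.406871×10⁻⁵, α₂L₂ = 1.861252×10⁻⁶ → Δ(αL) = 3.2207458×10⁻⁵ m/K
ΔT = 7.20×10⁻³ / 3.2207458×10⁻⁵ = 223.551 K, so T = 20.1 + 223.551 = 243.651 °C

T = 243.7 °C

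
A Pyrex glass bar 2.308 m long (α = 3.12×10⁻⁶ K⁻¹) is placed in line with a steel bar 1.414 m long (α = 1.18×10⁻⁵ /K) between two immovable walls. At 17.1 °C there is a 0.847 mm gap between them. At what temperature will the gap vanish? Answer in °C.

α₁L₁ = 7.20096×10⁻⁶ m/K, α₂L₂ = 1.66852×10⁻⁵ m/K → total 2.388616×10⁻⁵ m/K
ΔT = g/(α₁L₁+α₂L₂) = 8.47×10⁻⁴ / 2.388616×10⁻⁵ = 35.460 K
T = 17.1 + 35.460 = 52.560 °C

T = 52.6 °C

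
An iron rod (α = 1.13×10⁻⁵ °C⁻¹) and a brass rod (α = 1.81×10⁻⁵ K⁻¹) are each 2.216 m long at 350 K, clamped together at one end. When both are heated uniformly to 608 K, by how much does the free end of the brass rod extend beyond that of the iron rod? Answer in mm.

3.89 mm

ΔT = 258 K
iron: ΔL = 1.13×10⁻⁵ × 2.216 m × 258 = 6.4605×10⁻³ m = 6.4605 mm
brass: ΔL = 1.81×10⁻⁵ × 2.216 m × 258 = 1.0348×10⁻² m = 10.348 mm
difference = 10.348 − 6.4605 = 3.8875 mm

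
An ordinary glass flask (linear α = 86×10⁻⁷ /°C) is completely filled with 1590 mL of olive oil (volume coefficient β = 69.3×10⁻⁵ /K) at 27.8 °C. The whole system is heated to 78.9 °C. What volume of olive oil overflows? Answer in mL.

54.2 mL

The flask also expands: β_container ≈ 3α = 2.58×10⁻⁵ /K
Net overflow = V₀(β_liq − 3α_cont)ΔT
β − 3α = 6.93×10⁻⁴ − 2.58×10⁻⁵ = 6.672×10⁻⁴ /K; ΔT = 51.1 K
ΔV = 1590 × 6.672×10⁻⁴ × 51.1 = 54.2 mL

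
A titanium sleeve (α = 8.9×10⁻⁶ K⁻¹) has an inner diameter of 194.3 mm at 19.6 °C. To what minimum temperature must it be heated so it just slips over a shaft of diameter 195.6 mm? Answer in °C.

Required Δd = 195.6 − 194.3 = 1.3 mm
Δd = αd₀ΔT ⇒ ΔT = Δd/(αd₀) = 1.3 / (8.9×10⁻⁶ × 194.3) = 751.76 K
T_min = 19.6 + 751.76 = 771.36 °C

T = 771 °C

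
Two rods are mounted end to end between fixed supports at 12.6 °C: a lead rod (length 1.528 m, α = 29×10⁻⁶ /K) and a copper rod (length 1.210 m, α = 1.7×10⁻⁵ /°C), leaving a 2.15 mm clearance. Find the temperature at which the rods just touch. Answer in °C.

T = 45.7 °C

Gap closes when ΔL₁ + ΔL₂ = 2.15 mm = 2.15×10⁻³ m
(α₁L₁ + α₂L₂)ΔT = g
α₁L₁ + α₂L₂ = 29×10⁻⁶×1.528 + 1.7×10⁻⁵×1.210 = 6.4882×10⁻⁵ m/K
ΔT = 2.15×10⁻³ / 6.4882×10⁻⁵ = 33.137 K
T = 12.6 + 33.137 = 45.737 °C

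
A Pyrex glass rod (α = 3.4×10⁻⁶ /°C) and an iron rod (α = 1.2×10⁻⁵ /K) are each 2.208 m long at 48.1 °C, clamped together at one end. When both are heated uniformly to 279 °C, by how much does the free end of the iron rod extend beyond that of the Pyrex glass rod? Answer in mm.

4.38 mm

ΔT = 230.9 K
Pyrex glass: ΔL = 3.4×10⁻⁶ × 2.208 m × 230.9 = 1.7334×10⁻³ m = 1.7334 mm
iron: ΔL = 1.2×10⁻⁵ × 2.208 m × 230.9 = 6.1179×10⁻³ m = 6.1179 mm
difference = 6.1179 − 1.7334 = 4.3845 mm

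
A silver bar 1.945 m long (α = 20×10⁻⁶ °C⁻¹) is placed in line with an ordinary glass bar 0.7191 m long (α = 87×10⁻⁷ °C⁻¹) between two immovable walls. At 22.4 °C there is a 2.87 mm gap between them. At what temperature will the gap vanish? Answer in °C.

T = 86.0 °C

Gap closes when ΔL₁ + ΔL₂ = 2.87 mm = 2.87×10⁻³ m
(α₁L₁ + α₂L₂)ΔT = g
α₁L₁ + α₂L₂ = 20×10⁻⁶×1.945 + 87×10⁻⁷×0.7191 = 4.515617×10⁻⁵ m/K
ΔT = 2.87×10⁻³ / 4.515617×10⁻⁵ = 63.557 K
T = 22.4 + 63.557 = 85.957 °C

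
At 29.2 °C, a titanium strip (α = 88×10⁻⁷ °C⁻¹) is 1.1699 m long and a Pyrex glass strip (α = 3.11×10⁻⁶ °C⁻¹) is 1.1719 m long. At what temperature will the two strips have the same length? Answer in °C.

Equal length when α₁L₁ΔT − α₂L₂ΔT = L₂ − L₁ = 2.00×10⁻³ m
α₁L₁ = 1.029512×10⁻⁵, α₂L₂ = 3.644609×10⁻⁶ → Δ(αL) = 6.650511×10⁻⁶ m/K
ΔT = 2.00×10⁻³ / 6.650511×10⁻⁶ = 300.729 K, so T = 29.2 + 300.729 = 329.929 °C

T = 329.9 °C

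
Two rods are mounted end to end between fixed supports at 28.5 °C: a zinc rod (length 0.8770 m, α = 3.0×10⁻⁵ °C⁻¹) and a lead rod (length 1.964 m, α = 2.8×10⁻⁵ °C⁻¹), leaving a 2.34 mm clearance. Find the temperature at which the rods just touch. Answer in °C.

T = 57.3 °C

α₁L₁ = 2.631×10⁻⁵ m/K, α₂L₂ = 5.4992×10⁻⁵ m/K → total 8.1302×10⁻⁵ m/K
ΔT = g/(α₁L₁+α₂L₂) = 2.34×10⁻³ / 8.1302×10⁻⁵ = 28.782 K
T = 28.5 + 28.782 = 57.282 °C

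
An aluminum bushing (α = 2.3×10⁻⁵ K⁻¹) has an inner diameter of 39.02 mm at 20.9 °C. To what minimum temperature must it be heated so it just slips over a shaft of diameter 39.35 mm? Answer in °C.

T = 389 °C

Required Δd = 39.35 − 39.02 = 0.33 mm
Δd = αd₀ΔT ⇒ ΔT = Δd/(αd₀) = 0.33 / (2.3×10⁻⁵ × 39.02) = 367.70 K
T_min = 20.9 + 367.70 = 388.60 °C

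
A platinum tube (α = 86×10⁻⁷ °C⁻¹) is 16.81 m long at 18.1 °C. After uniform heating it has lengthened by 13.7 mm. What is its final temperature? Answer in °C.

ΔL = αL₀ΔT ⇒ ΔT = ΔL / (αL₀)
ΔT = 13.7×10⁻³ m / (86×10⁻⁷ × 16.81 m) = 94.77 K
T = 18.1 + 94.77 = 112.87 °C

T = 113 °C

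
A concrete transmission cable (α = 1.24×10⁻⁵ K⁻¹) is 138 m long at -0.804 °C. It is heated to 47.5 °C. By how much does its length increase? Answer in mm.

|ΔT| = |47.5 − (-0.804)| = 48.304 K
ΔL = αL₀ΔT = (1.24×10⁻⁵)(138)(48.304) = 8.27×10⁻² m

ΔL = 82.7 mm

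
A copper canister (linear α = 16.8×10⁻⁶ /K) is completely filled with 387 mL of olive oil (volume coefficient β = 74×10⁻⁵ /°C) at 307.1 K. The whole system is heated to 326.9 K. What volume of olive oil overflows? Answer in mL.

The canister also expands: β_container ≈ 3α = 5.04×10⁻⁵ /K
Net overflow = V₀(β_liq − 3α_cont)ΔT
β − 3α = 7.40×10⁻⁴ − 5.04×10⁻⁵ = 6.896×10⁻⁴ /K; ΔT = 19.8 K
ΔV = 387 × 6.896×10⁻⁴ × 19.8 = 5.28 mL

5.28 mL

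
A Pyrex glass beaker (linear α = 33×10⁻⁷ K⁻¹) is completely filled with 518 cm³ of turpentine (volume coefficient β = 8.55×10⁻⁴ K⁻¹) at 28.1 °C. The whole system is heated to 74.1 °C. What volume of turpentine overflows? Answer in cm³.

The beaker also expands: β_container ≈ 3α = 9.9×10⁻⁶ /K
Net overflow = V₀(β_liq − 3α_cont)ΔT
β − 3α = 8.55×10⁻⁴ − 9.9×10⁻⁶ = 8.451×10⁻⁴ /K; ΔT = 46.0 K
ΔV = 518 × 8.451×10⁻⁴ × 46.0 = 20.1 cm³

20.1 cm³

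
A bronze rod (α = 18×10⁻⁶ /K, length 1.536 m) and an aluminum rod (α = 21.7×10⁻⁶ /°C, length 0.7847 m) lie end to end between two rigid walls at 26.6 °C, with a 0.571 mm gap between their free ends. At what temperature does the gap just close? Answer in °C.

T = 39.4 °C

Gap closes when ΔL₁ + ΔL₂ = 0.571 mm = 5.71×10⁻⁴ m
(α₁L₁ + α₂L₂)ΔT = g
α₁L₁ + α₂L₂ = 18×10⁻⁶×1.536 + 21.7×10⁻⁶×0.7847 = 4.467599×10⁻⁵ m/K
ΔT = 5.71×10⁻⁴ / 4.467599×10⁻⁵ = 12.781 K
T = 26.6 + 12.781 = 39.381 °C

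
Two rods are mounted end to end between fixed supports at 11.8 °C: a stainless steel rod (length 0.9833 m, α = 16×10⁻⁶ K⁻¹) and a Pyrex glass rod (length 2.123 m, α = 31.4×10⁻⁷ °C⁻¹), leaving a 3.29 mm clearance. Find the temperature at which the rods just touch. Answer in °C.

T = 159 °C

Gap closes when ΔL₁ + ΔL₂ = 3.29 mm = 3.29×10⁻³ m
(α₁L₁ + α₂L₂)ΔT = g
α₁L₁ + α₂L₂ = 16×10⁻⁶×0.9833 + 31.4×10⁻⁷×2.123 = 2.239902×10⁻⁵ m/K
ΔT = 3.29×10⁻³ / 2.239902×10⁻⁵ = 146.88 K
T = 11.8 + 146.88 = 158.68 °C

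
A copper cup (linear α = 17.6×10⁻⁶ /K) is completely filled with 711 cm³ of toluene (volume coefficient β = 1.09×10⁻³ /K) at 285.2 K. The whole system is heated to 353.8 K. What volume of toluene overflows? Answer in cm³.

50.6 cm³

The cup also expands: β_container ≈ 3α = 5.28×10⁻⁵ /K
Net overflow = V₀(β_liq − 3α_cont)ΔT
β − 3α = 1.09×10⁻³ − 5.28×10⁻⁵ = 1.0372×10⁻³ /K; ΔT = 68.6 K
ΔV = 711 × 1.0372×10⁻³ × 68.6 = 50.6 cm³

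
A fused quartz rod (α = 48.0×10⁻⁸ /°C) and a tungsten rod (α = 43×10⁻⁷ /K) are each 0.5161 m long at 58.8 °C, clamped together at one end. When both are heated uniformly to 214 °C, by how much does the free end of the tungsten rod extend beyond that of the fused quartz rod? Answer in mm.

ΔT = 155.2 K
fused quartz: ΔL = 48.0×10⁻⁸ × 0.5161 m × 155.2 = 3.8447×10⁻⁵ m = 0.038447 mm
tungsten: ΔL = 43×10⁻⁷ × 0.5161 m × 155.2 = 3.4442×10⁻⁴ m = 0.34442 mm
difference = 0.34442 − 0.038447 = 0.305973 mm

0.306 mm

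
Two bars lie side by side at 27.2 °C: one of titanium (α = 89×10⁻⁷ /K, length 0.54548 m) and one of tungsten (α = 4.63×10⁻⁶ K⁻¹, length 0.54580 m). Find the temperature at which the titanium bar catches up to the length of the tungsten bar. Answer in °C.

L₁(1 + α₁ΔT) = L₂(1 + α₂ΔT) ⇒ ΔT = (L₂ − L₁)/(α₁L₁ − α₂L₂)
L₂ − L₁ = 0.54580 − 0.54548 = 3.20×10⁻⁴ m
α₁L₁ − α₂L₂ = 89×10⁻⁷×0.54548 − 4.63×10⁻⁶×0.54580 = 2.327718×10⁻⁶ m/K
ΔT = 3.20×10⁻⁴ / 2.327718×10⁻⁶ = 137.474 K
T = 27.2 + 137.474 = 164.674 °C

T = 164.7 °C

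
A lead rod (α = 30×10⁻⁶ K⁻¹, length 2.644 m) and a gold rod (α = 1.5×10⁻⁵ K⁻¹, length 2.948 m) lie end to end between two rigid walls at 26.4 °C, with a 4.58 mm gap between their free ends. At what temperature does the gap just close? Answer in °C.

T = 63.5 °C

Gap closes when ΔL₁ + ΔL₂ = 4.58 mm = 4.58×10⁻³ m
(α₁L₁ + α₂L₂)ΔT = g
α₁L₁ + α₂L₂ = 30×10⁻⁶×2.644 + 1.5×10⁻⁵×2.948 = 1.2354×10⁻⁴ m/K
ΔT = 4.58×10⁻³ / 1.2354×10⁻⁴ = 37.073 K
T = 26.4 + 37.073 = 63.473 °C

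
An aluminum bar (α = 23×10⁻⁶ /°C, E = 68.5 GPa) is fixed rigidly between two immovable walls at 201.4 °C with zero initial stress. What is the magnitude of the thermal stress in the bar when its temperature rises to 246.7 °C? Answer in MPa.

Fully constrained: the free strain ε = αΔT is blocked, so σ = Eε = EαΔT.
|ΔT| = 45.3 K
σ = 68.5×10⁹ × 23×10⁻⁶ × 45.3 = 7.14×10⁷ Pa

σ = 71.4 MPa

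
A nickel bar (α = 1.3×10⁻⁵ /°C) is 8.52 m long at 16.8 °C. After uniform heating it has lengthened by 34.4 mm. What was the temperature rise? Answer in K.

ΔT = 311 K

ΔL = αL₀ΔT ⇒ ΔT = ΔL / (αL₀)
ΔT = 34.4×10⁻³ m / (1.3×10⁻⁵ × 8.52 m) = 310.58 K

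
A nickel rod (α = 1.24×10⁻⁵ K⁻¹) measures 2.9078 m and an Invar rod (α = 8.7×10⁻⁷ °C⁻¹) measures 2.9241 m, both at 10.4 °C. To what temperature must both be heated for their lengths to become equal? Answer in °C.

Equal length when α₁L₁ΔT − α₂L₂ΔT = L₂ − L₁ = 1.63×10⁻² m
α₁L₁ = 3.605672×10⁻⁵, α₂L₂ = 2.543967×10⁻⁶ → Δ(αL) = 3.3512753×10⁻⁵ m/K
ΔT = 1.63×10⁻² / 3.3512753×10⁻⁵ = 486.382 K, so T = 10.4 + 486.382 = 496.782 °C

T = 496.8 °C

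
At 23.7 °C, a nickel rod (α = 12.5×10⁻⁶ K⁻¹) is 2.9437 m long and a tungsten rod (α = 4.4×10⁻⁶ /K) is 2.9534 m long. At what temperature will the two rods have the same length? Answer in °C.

L₁(1 + α₁ΔT) = L₂(1 + α₂ΔT) ⇒ ΔT = (L₂ − L₁)/(α₁L₁ − α₂L₂)
L₂ − L₁ = 2.9534 − 2.9437 = 9.70×10⁻³ m
α₁L₁ − α₂L₂ = 12.5×10⁻⁶×2.9437 − 4.4×10⁻⁶×2.9534 = 2.380129×10⁻⁵ m/K
ΔT = 9.70×10⁻³ / 2.380129×10⁻⁵ = 407.541 K
T = 23.7 + 407.541 = 431.241 °C

T = 431.2 °C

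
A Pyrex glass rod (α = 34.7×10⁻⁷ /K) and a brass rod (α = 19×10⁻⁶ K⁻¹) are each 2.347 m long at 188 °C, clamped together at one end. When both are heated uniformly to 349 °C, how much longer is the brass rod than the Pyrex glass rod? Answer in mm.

5.87 mm

ΔT = 161 K
Pyrex glass: ΔL = 34.7×10⁻⁷ × 2.347 m × 161 = 1.3112×10⁻³ m = 1.3112 mm
brass: ΔL = 19×10⁻⁶ × 2.347 m × 161 = 7.1795×10⁻³ m = 7.1795 mm
difference = 7.1795 − 1.3112 = 5.8683 mm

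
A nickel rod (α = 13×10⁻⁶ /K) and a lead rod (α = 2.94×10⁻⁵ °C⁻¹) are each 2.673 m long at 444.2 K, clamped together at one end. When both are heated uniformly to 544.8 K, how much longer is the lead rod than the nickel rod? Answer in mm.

ΔT = 100.6 K
nickel: ΔL = 13×10⁻⁶ × 2.673 m × 100.6 = 3.4957×10⁻³ m = 3.4957 mm
lead: ΔL = 2.94×10⁻⁵ × 2.673 m × 100.6 = 7.9058×10⁻³ m = 7.9058 mm
difference = 7.9058 − 3.4957 = 4.4101 mm

4.41 mm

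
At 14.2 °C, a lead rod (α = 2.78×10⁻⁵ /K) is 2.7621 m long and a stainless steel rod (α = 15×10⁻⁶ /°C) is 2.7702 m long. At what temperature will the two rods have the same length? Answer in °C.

T = 244.1 °C

L₁(1 + α₁ΔT) = L₂(1 + α₂ΔT) ⇒ ΔT = (L₂ − L₁)/(α₁L₁ − α₂L₂)
L₂ − L₁ = 2.7702 − 2.7621 = 8.10×10⁻³ m
α₁L₁ − α₂L₂ = 2.78×10⁻⁵×2.7621 − 15×10⁻⁶×2.7702 = 3.523338×10⁻⁵ m/K
ΔT = 8.10×10⁻³ / 3.523338×10⁻⁵ = 229.896 K
T = 14.2 + 229.896 = 244.096 °C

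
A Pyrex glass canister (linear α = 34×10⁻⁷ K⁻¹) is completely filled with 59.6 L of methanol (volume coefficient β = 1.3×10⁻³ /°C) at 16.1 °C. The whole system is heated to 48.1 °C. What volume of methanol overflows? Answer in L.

2.46 L

The canister also expands: β_container ≈ 3α = 1.02×10⁻⁵ /K
Net overflow = V₀(β_liq − 3α_cont)ΔT
β − 3α = 1.30×10⁻³ − 1.02×10⁻⁵ = 1.2898×10⁻³ /K; ΔT = 32.0 K
ΔV = 59.6 × 1.2898×10⁻³ × 32.0 = 2.46 L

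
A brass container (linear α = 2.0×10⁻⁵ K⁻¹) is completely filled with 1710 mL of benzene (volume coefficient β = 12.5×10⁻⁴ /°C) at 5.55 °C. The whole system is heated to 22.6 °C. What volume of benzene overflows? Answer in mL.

The container also expands: β_container ≈ 3α = 6.0×10⁻⁵ /K
Net overflow = V₀(β_liq − 3α_cont)ΔT
β − 3α = 1.25×10⁻³ − 6.0×10⁻⁵ = 1.19×10⁻³ /K; ΔT = 17.05 K
ΔV = 1710 × 1.19×10⁻³ × 17.05 = 34.7 mL

34.7 mL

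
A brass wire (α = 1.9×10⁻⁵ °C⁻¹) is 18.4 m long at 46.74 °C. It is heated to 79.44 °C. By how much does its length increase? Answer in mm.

|ΔT| = |79.44 − 46.74| = 32.70 K
ΔL = αL₀ΔT = (1.9×10⁻⁵)(18.4)(32.70) = 1.14×10⁻² m

ΔL = 11.4 mm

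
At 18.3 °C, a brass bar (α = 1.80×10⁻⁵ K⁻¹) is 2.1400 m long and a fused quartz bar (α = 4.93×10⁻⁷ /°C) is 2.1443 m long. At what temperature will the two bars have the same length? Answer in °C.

L₁(1 + α₁ΔT) = L₂(1 + α₂ΔT) ⇒ ΔT = (L₂ − L₁)/(α₁L₁ − α₂L₂)
L₂ − L₁ = 2.1443 − 2.1400 = 4.30×10⁻³ m
α₁L₁ − α₂L₂ = 1.80×10⁻⁵×2.1400 − 4.93×10⁻⁷×2.1443 = 3.74628601×10⁻⁵ m/K
ΔT = 4.30×10⁻³ / 3.74628601×10⁻⁵ = 114.780 K
T = 18.3 + 114.780 = 133.080 °C

T = 133.1 °C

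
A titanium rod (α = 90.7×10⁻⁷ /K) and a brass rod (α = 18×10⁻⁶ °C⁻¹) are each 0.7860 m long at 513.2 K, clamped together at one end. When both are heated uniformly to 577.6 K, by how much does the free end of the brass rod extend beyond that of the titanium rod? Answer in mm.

ΔT = 64.4 K
titanium: ΔL = 90.7×10⁻⁷ × 0.7860 m × 64.4 = 4.5911×10⁻⁴ m = 0.45911 mm
brass: ΔL = 18×10⁻⁶ × 0.7860 m × 64.4 = 9.1113×10⁻⁴ m = 0.91113 mm
difference = 0.91113 − 0.45911 = 0.45202 mm

0.452 mm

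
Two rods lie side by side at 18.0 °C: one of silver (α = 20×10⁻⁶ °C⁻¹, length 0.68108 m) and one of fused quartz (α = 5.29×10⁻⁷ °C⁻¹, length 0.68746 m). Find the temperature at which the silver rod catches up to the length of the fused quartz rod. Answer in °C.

Equal length when α₁L₁ΔT − α₂L₂ΔT = L₂ − L₁ = 6.38×10⁻³ m
α₁L₁ = 1.36216×10⁻⁵, α₂L₂ = 3.6366634×10⁻⁷ → Δ(αL) = 1.325793366×10⁻⁵ m/K
ΔT = 6.38×10⁻³ / 1.325793366×10⁻⁵ = 481.221 K, so T = 18.0 + 481.221 = 499.221 °C

T = 499.2 °C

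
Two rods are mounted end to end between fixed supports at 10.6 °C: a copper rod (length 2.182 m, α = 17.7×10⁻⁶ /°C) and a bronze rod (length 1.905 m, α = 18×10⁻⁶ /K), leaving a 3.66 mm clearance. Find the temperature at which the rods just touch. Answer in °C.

Gap closes when ΔL₁ + ΔL₂ = 3.66 mm = 3.66×10⁻³ m
(α₁L₁ + α₂L₂)ΔT = g
α₁L₁ + α₂L₂ = 17.7×10⁻⁶×2.182 + 18×10⁻⁶×1.905 = 7.29114×10⁻⁵ m/K
ΔT = 3.66×10⁻³ / 7.29114×10⁻⁵ = 50.198 K
T = 10.6 + 50.198 = 60.798 °C

T = 60.8 °C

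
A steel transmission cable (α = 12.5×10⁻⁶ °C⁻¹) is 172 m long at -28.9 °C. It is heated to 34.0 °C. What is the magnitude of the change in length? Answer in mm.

|ΔT| = |34.0 − (-28.9)| = 62.9 K
ΔL = αL₀ΔT = (12.5×10⁻⁶)(172)(62.9) = 1.35×10⁻¹ m

ΔL = 135 mm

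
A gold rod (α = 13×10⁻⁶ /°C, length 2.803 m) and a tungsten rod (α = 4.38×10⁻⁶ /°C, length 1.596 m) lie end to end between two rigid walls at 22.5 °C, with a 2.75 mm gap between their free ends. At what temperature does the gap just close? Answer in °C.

T = 85.8 °C

Gap closes when ΔL₁ + ΔL₂ = 2.75 mm = 2.75×10⁻³ m
(α₁L₁ + α₂L₂)ΔT = g
α₁L₁ + α₂L₂ = 13×10⁻⁶×2.803 + 4.38×10⁻⁶×1.596 = 4.342948×10⁻⁵ m/K
ΔT = 2.75×10⁻³ / 4.342948×10⁻⁵ = 63.321 K
T = 22.5 + 63.321 = 85.821 °C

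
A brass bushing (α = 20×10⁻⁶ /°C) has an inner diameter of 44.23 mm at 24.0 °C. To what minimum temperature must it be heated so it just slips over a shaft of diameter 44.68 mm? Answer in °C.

Required Δd = 44.68 − 44.23 = 0.45 mm
Δd = αd₀ΔT ⇒ ΔT = Δd/(αd₀) = 0.45 / (20×10⁻⁶ × 44.23) = 508.70 K
T_min = 24.0 + 508.70 = 532.70 °C

T = 533 °C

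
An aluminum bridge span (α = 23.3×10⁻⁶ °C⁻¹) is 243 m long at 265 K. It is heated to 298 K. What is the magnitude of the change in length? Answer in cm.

ΔL = 18.7 cm

|ΔT| = |298 − 265| = 33 K
ΔL = αL₀ΔT = (23.3×10⁻⁶)(243)(33) = 1.87×10⁻¹ m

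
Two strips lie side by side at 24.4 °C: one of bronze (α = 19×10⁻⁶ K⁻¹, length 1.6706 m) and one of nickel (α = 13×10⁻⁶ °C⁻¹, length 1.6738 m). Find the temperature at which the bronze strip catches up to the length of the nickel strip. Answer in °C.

T = 345.0 °C

L₁(1 + α₁ΔT) = L₂(1 + α₂ΔT) ⇒ ΔT = (L₂ − L₁)/(α₁L₁ − α₂L₂)
L₂ − L₁ = 1.6738 − 1.6706 = 3.20×10⁻³ m
α₁L₁ − α₂L₂ = 19×10⁻⁶×1.6706 − 13×10⁻⁶×1.6738 = 9.982×10⁻⁶ m/K
ΔT = 3.20×10⁻³ / 9.982×10⁻⁶ = 320.577 K
T = 24.4 + 320.577 = 344.977 °C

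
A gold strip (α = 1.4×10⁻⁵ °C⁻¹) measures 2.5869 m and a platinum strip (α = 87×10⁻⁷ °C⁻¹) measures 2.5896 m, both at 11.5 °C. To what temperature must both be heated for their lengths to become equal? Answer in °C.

L₁(1 + α₁ΔT) = L₂(1 + α₂ΔT) ⇒ ΔT = (L₂ − L₁)/(α₁L₁ − α₂L₂)
L₂ − L₁ = 2.5896 − 2.5869 = 2.70×10⁻³ m
α₁L₁ − α₂L₂ = 1.4×10⁻⁵×2.5869 − 87×10⁻⁷×2.5896 = 1.368708×10⁻⁵ m/K
ΔT = 2.70×10⁻³ / 1.368708×10⁻⁵ = 197.266 K
T = 11.5 + 197.266 = 208.766 °C

T = 208.8 °C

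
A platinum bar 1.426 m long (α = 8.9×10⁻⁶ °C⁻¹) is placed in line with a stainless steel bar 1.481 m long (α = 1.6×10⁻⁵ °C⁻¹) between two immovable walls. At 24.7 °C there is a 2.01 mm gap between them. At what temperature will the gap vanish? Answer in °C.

T = 79.9 °C

α₁L₁ = 1.26914×10⁻⁵ m/K, α₂L₂ = 2.3696×10⁻⁵ m/K → total 3.63874×10⁻⁵ m/K
ΔT = g/(α₁L₁+α₂L₂) = 2.01×10⁻³ / 3.63874×10⁻⁵ = 55.239 K
T = 24.7 + 55.239 = 79.939 °C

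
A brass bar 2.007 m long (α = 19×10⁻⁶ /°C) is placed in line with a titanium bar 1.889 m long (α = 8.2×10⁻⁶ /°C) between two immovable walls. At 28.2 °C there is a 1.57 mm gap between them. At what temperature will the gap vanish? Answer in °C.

T = 57.5 °C

α₁L₁ = 3.8133×10⁻⁵ m/K, α₂L₂ = 1.54898×10⁻⁵ m/K → total 5.36228×10⁻⁵ m/K
ΔT = g/(α₁L₁+α₂L₂) = 1.57×10⁻³ / 5.36228×10⁻⁵ = 29.279 K
T = 28.2 + 29.279 = 57.479 °C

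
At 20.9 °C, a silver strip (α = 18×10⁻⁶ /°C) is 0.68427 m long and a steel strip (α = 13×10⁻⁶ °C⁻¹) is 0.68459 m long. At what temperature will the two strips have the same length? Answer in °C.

L₁(1 + α₁ΔT) = L₂(1 + α₂ΔT) ⇒ ΔT = (L₂ − L₁)/(α₁L₁ − α₂L₂)
L₂ − L₁ = 0.68459 − 0.68427 = 3.20×10⁻⁴ m
α₁L₁ − α₂L₂ = 18×10⁻⁶×0.68427 − 13×10⁻⁶×0.68459 = 3.41719×10⁻⁶ m/K
ΔT = 3.20×10⁻⁴ / 3.41719×10⁻⁶ = 93.644 K
T = 20.9 + 93.644 = 114.544 °C

T = 114.5 °C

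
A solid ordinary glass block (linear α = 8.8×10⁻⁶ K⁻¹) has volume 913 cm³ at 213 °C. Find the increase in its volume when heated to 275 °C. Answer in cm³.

Isotropic solid: β ≈ 3α = 2.6×10⁻⁵ /K; ΔT = 62 K
ΔV = 3αV₀ΔT = 3(8.8×10⁻⁶)(913)(62) = 1.49 cm³

ΔV = 1.49 cm³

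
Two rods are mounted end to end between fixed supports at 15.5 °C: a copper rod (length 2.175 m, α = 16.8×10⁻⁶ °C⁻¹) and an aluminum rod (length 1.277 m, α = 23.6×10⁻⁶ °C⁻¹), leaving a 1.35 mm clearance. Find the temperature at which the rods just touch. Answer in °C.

Gap closes when ΔL₁ + ΔL₂ = 1.35 mm = 1.35×10⁻³ m
(α₁L₁ + α₂L₂)ΔT = g
α₁L₁ + α₂L₂ = 16.8×10⁻⁶×2.175 + 23.6×10⁻⁶×1.277 = 6.66772×10⁻⁵ m/K
ΔT = 1.35×10⁻³ / 6.66772×10⁻⁵ = 20.247 K
T = 15.5 + 20.247 = 35.747 °C

T = 35.7 °C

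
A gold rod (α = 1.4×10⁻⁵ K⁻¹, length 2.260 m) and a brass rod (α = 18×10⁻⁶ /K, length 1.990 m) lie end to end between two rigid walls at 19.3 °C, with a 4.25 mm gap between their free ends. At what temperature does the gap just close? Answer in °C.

T = 82.3 °C

Gap closes when ΔL₁ + ΔL₂ = 4.25 mm = 4.25×10⁻³ m
(α₁L₁ + α₂L₂)ΔT = g
α₁L₁ + α₂L₂ = 1.4×10⁻⁵×2.260 + 18×10⁻⁶×1.990 = 6.746×10⁻⁵ m/K
ΔT = 4.25×10⁻³ / 6.746×10⁻⁵ = 63.000 K
T = 19.3 + 63.000 = 82.300 °C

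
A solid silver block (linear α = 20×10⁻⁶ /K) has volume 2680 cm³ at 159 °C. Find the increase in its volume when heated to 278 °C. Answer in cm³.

Isotropic solid: β ≈ 3α = 6.0×10⁻⁵ /K; ΔT = 119 K
ΔV = 3αV₀ΔT = 3(20×10⁻⁶)(2680)(119) = 19.1 cm³

ΔV = 19.1 cm³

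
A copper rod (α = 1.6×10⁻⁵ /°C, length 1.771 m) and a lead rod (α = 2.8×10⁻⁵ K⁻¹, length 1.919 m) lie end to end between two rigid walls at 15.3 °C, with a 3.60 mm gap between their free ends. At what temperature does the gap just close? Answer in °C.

α₁L₁ = 2.8336×10⁻⁵ m/K, α₂L₂ = 5.3732×10⁻⁵ m/K → total 8.2068×10⁻⁵ m/K
ΔT = g/(α₁L₁+α₂L₂) = 3.60×10⁻³ / 8.2068×10⁻⁵ = 43.866 K
T = 15.3 + 43.866 = 59.166 °C

T = 59.2 °C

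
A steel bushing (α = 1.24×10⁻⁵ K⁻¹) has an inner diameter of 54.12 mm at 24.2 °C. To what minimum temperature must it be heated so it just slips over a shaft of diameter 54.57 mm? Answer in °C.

T = 695 °C

Required Δd = 54.57 − 54.12 = 0.45 mm
Δd = αd₀ΔT ⇒ ΔT = Δd/(αd₀) = 0.45 / (1.24×10⁻⁵ × 54.12) = 670.55 K
T_min = 24.2 + 670.55 = 694.75 °C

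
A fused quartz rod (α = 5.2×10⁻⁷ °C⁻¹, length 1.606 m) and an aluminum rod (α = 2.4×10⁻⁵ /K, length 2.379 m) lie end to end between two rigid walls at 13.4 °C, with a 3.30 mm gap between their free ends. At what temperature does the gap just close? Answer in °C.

α₁L₁ = 8.3512×10⁻⁷ m/K, α₂L₂ = 5.7096×10⁻⁵ m/K → total 5.793112×10⁻⁵ m/K
ΔT = g/(α₁L₁+α₂L₂) = 3.30×10⁻³ / 5.793112×10⁻⁵ = 56.964 K
T = 13.4 + 56.964 = 70.364 °C

T = 70.4 °C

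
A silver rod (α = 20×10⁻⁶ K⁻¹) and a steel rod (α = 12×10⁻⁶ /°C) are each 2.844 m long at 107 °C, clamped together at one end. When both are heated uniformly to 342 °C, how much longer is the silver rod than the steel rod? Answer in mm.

5.35 mm

ΔT = 235 K
silver: ΔL = 20×10⁻⁶ × 2.844 m × 235 = 1.3367×10⁻² m = 13.367 mm
steel: ΔL = 12×10⁻⁶ × 2.844 m × 235 = 8.0201×10⁻³ m = 8.0201 mm
difference = 13.367 − 8.0201 = 5.3469 mm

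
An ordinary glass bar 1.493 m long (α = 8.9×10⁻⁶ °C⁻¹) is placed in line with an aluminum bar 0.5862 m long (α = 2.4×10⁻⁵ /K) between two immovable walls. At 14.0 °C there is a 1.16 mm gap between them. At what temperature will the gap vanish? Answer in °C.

T = 56.4 °C

α₁L₁ = 1.32877×10⁻⁵ m/K, α₂L₂ = 1.40688×10⁻⁵ m/K → total 2.73565×10⁻⁵ m/K
ΔT = g/(α₁L₁+α₂L₂) = 1.16×10⁻³ / 2.73565×10⁻⁵ = 42.403 K
T = 14.0 + 42.403 = 56.403 °C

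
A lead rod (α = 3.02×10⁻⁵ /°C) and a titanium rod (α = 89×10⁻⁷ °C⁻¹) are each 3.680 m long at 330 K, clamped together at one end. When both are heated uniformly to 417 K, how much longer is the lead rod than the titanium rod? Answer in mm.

6.82 mm

ΔT = 87 K
lead: ΔL = 3.02×10⁻⁵ × 3.680 m × 87 = 9.6688×10⁻³ m = 9.6688 mm
titanium: ΔL = 89×10⁻⁷ × 3.680 m × 87 = 2.8494×10⁻³ m = 2.8494 mm
difference = 9.6688 − 2.8494 = 6.8194 mm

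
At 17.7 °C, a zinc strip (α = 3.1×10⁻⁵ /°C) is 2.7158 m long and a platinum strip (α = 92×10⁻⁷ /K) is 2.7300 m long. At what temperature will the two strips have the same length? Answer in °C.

L₁(1 + α₁ΔT) = L₂(1 + α₂ΔT) ⇒ ΔT = (L₂ − L₁)/(α₁L₁ − α₂L₂)
L₂ − L₁ = 2.7300 − 2.7158 = 1.42×10⁻² m
α₁L₁ − α₂L₂ = 3.1×10⁻⁵×2.7158 − 92×10⁻⁷×2.7300 = 5.90738×10⁻⁵ m/K
ΔT = 1.42×10⁻² / 5.90738×10⁻⁵ = 240.377 K
T = 17.7 + 240.377 = 258.077 °C

T = 258.1 °C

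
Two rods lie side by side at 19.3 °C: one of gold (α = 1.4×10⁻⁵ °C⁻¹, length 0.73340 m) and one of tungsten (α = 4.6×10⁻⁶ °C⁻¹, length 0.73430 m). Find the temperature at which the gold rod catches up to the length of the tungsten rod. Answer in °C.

T = 149.9 °C

Equal length when α₁L₁ΔT − α₂L₂ΔT = L₂ − L₁ = 9.00×10⁻⁴ m
α₁L₁ = 1.02676×10⁻⁵, α₂L₂ = 3.37778×10⁻⁶ → Δ(αL) = 6.88982×10⁻⁶ m/K
ΔT = 9.00×10⁻⁴ / 6.88982×10⁻⁶ = 130.628 K, so T = 19.3 + 130.628 = 149.928 °C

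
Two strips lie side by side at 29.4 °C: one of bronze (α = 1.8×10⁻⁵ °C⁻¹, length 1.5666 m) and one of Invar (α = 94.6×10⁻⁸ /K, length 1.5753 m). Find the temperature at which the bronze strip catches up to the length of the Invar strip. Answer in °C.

L₁(1 + α₁ΔT) = L₂(1 + α₂ΔT) ⇒ ΔT = (L₂ − L₁)/(α₁L₁ − α₂L₂)
L₂ − L₁ = 1.5753 − 1.5666 = 8.70×10⁻³ m
α₁L₁ − α₂L₂ = 1.8×10⁻⁵×1.5666 − 94.6×10⁻⁸×1.5753 = 2.67085662×10⁻⁵ m/K
ΔT = 8.70×10⁻³ / 2.67085662×10⁻⁵ = 325.738 K
T = 29.4 + 325.738 = 355.138 °C

T = 355.1 °C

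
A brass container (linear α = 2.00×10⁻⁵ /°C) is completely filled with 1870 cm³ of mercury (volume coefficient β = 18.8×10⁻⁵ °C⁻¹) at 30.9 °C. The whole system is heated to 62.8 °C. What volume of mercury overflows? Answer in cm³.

7.64 cm³

The container also expands: β_container ≈ 3α = 6.0×10⁻⁵ /K
Net overflow = V₀(β_liq − 3α_cont)ΔT
β − 3α = 1.88×10⁻⁴ − 6.0×10⁻⁵ = 1.28×10⁻⁴ /K; ΔT = 31.9 K
ΔV = 1870 × 1.28×10⁻⁴ × 31.9 = 7.64 cm³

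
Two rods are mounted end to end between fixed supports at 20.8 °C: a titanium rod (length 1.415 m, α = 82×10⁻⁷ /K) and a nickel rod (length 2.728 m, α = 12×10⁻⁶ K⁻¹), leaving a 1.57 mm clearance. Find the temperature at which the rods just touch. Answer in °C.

α₁L₁ = 1.1603×10⁻⁵ m/K, α₂L₂ = 3.2736×10⁻⁵ m/K → total 4.4339×10⁻⁵ m/K
ΔT = g/(α₁L₁+α₂L₂) = 1.57×10⁻³ / 4.4339×10⁻⁵ = 35.409 K
T = 20.8 + 35.409 = 56.209 °C

T = 56.2 °C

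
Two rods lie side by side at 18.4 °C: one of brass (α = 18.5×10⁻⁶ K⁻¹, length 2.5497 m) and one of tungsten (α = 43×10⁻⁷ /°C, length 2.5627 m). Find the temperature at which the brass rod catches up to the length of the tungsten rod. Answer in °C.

Equal length when α₁L₁ΔT − α₂L₂ΔT = L₂ − L₁ = 1.30×10⁻² m
α₁L₁ = 4.716945×10⁻⁵, α₂L₂ = 1.101961×10⁻⁵ → Δ(αL) = 3.614984×10⁻⁵ m/K
ΔT = 1.30×10⁻² / 3.614984×10⁻⁵ = 359.614 K, so T = 18.4 + 359.614 = 378.014 °C

T = 378.0 °C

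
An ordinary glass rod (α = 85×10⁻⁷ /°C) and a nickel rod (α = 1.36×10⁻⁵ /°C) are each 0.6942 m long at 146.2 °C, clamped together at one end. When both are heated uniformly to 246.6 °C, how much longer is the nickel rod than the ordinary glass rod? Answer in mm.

0.355 mm

ΔT = 100.4 K
ordinary glass: ΔL = 85×10⁻⁷ × 0.6942 m × 100.4 = 5.9243×10⁻⁴ m = 0.59243 mm
nickel: ΔL = 1.36×10⁻⁵ × 0.6942 m × 100.4 = 9.4789×10⁻⁴ m = 0.94789 mm
difference = 0.94789 − 0.59243 = 0.35546 mm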